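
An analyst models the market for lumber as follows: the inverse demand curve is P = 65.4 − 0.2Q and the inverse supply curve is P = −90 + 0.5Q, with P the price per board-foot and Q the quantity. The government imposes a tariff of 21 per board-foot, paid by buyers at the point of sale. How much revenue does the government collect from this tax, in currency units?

Inverting to Q(P) form: Qd = 327 − 5P; Qs = 2P + 180.
Before the tax: set 327 − 5P = 2P + 180 → P* = 21, Q* = 222.
With the tax collected from buyers, demand (in seller-price terms) shifts: Qd = 327 − 5(P + 21).
Solving gives Q = 192 with buyers paying 27 and producers receiving 6 (the 21 wedge).
Revenue = t · Q = 21 · 192 = 4032.

Tax revenue = 4032.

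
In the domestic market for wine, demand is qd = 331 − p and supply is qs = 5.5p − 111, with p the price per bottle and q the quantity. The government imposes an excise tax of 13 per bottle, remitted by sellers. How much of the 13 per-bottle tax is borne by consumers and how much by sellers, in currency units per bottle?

Consumers bear 11 per bottle; sellers bear 2 per bottle.

Without the tax, 331 − p = 5.5p − 111 gives 6.5p = 442, so p* = 68 and q* = 263.
With the tax collected from sellers, supply shifts: qs = 5.5(p − 13) − 111.
New equilibrium: consumers pay 79, sellers receive 66, q = 252. (Wedge: pb − ps = 13.)
Burden on consumers: 11; on sellers: 2. (They sum to 13.)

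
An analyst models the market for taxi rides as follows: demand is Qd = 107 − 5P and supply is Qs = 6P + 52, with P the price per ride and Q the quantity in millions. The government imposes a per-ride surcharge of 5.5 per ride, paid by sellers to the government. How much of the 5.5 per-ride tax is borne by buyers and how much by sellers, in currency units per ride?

Buyers bear 3 per ride; sellers bear 2.5 per ride.

Without the tax, 107 − 5P = 6P + 52 gives 11P = 55, so P* = 5 and Q* = 82.
With the tax collected from sellers, supply shifts: Qs = 6(P − 5.5) + 52.
New equilibrium: buyers pay 8, sellers receive 2.5, Q = 67. (Wedge: Pb − Ps = 5.5.)
Burden on buyers: 3; on sellers: 2.5. (They sum to 5.5.)
The less price-elastic side of the market bears the larger share of a per-unit tax.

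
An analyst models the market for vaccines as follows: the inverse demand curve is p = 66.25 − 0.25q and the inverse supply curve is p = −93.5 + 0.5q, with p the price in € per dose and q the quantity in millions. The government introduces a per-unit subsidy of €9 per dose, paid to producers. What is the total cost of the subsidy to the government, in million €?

Government outlay = €2025 million.

Rewrite in direct form: qd = 265 − 4p and qs = 2p + 187.
Without the subsidy, 265 − 4p = 2p + 187 gives 6p = 78, so p* = €13 and q* = 213.
With a per-unit subsidy paid to producers, each receives p + 9 per unit sold, so supply becomes qs = 2(p + 9) + 187.
Solving gives q = 225 with buyers paying €10 and producers receiving €19 (the €9 wedge).
Outlay = t · Q = 9 · 225 = €2025.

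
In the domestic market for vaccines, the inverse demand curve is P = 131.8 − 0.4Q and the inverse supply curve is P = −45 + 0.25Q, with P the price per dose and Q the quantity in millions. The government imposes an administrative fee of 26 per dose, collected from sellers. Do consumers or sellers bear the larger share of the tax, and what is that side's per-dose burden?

Inverting to Q(P) form: Qd = 329.5 − 2.5P; Qs = 4P + 180.
Without the tax, 329.5 − 2.5P = 4P + 180 gives 6.5P = 149.5, so P* = 23 and Q* = 272.
With the tax collected from sellers, supply shifts: Qs = 4(P − 26) + 180.
Solving gives Q = 232 with consumers paying 39 and sellers receiving 13 (the 26 wedge).
Per-dose burden: consumers 16, sellers 10.
Consumers take the larger share because demand is less price-elastic here (demand slope 2.5 vs supply slope 4).
The less price-elastic side of the market bears the larger share of a per-unit tax.

Consumers bear the larger share: 16 per dose.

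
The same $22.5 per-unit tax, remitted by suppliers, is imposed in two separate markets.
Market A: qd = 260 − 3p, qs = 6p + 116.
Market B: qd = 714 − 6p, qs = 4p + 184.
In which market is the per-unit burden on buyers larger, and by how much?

Market A: pre-tax p* = $16, q* = 212; post-tax q = 167; per-unit burden on buyers = $15.
Market B: pre-tax p* = $53, q* = 396; post-tax q = 342; per-unit burden on buyers = $9.
Difference: $15 vs $9 → market A is larger by $6.

Market A, by $6.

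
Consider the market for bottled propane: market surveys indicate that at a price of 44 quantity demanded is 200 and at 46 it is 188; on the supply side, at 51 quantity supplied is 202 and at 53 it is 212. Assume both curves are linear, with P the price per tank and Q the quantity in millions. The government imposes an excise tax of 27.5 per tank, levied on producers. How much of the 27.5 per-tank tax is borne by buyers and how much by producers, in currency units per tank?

Buyers bear 12.5 per tank; producers bear 15 per tank.

Demand slope: (188 − 200)/(46 − 44) = -6, so Qd = 464 − 6P.
Supply slope: (212 − 202)/(53 − 51) = 5, so Qs = 5P − 53.
Before the tax: set 464 − 6P = 5P − 53 → P* = 47, Q* = 182.
With the tax collected from producers, supply shifts: Qs = 5(P − 27.5) − 53.
Solving gives Q = 107 with buyers paying 59.5 and producers receiving 32 (the 27.5 wedge).
Burden on buyers: 12.5; on producers: 15. (They sum to 27.5.)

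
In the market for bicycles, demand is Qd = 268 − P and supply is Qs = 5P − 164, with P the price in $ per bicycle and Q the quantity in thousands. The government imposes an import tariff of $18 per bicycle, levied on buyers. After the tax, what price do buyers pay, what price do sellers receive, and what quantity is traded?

Before the tax: set 268 − P = 5P − 164 → P* = $72, Q* = 196.
With the tax collected from buyers, demand (in seller-price terms) shifts: Qd = 268 − (P + 18).
Solving gives Q = 181 with buyers paying $87 and sellers receiving $69 (the $18 wedge).

Buyers pay $87; sellers receive $69; quantity = 181.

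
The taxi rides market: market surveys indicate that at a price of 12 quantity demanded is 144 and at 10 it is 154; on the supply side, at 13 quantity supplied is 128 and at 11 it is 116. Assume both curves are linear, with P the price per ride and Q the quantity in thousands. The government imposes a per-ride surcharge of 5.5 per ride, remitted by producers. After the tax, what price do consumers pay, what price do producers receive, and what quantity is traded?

Consumers pay 17; producers receive 11.5; quantity = 119.

Demand slope: (154 − 144)/(10 − 12) = -5, so Qd = 204 − 5P.
Supply slope: (116 − 128)/(11 − 13) = 6, so Qs = 6P + 50.
Without the tax, 204 − 5P = 6P + 50 gives 11P = 154, so P* = 14 and Q* = 134.
With the tax collected from producers, supply shifts: Qs = 6(P − 5.5) + 50.
Solving gives Q = 119 with consumers paying 17 and producers receiving 11.5 (the 5.5 wedge).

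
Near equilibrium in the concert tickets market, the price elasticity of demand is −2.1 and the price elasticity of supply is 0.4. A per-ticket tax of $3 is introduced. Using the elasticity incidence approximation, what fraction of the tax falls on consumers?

Consumers' share ≈ 0.16.

Incidence ratio: consumers' share ≈ εs / (εs + |εd|) = 0.4 / (0.4 + 2.1) = 0.16.
Supply is the less elastic side, so consumers bear the smaller share.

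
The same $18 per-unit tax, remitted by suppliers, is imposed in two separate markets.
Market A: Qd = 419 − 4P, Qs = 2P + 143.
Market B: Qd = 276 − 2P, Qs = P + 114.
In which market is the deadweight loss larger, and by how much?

Market A: pre-tax P* = $46, Q* = 235; post-tax Q = 211; deadweight loss = $216.
Market B: pre-tax P* = $54, Q* = 168; post-tax Q = 156; deadweight loss = $108.
Difference: $216 vs $108 → market A is larger by $108.

Market A, by $108.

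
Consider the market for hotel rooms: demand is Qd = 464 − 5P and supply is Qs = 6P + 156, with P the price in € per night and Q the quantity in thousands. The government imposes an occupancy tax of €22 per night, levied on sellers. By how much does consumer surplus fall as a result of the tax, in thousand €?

Before the tax: set 464 − 5P = 6P + 156 → P* = €28, Q* = 324.
With the tax collected from sellers, supply shifts: Qs = 6(P − 22) + 156.
Solving gives Q = 264 with consumers paying €40 and sellers receiving €18 (the €22 wedge).
ΔCS is the trapezoid between Q = 264 and Q = 324 of height €12: ½ · (324 + 264) · 12 = €3528.

Consumer surplus falls by €3528 thousand.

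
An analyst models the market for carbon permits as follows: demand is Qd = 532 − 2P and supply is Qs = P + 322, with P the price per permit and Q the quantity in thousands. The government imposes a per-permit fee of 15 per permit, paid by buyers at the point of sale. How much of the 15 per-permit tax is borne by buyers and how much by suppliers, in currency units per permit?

Without the tax, 532 − 2P = P + 322 gives 3P = 210, so P* = 70 and Q* = 392.
With the tax collected from buyers, demand (in seller-price terms) shifts: Qd = 532 − 2(P + 15).
Solving gives Q = 382 with buyers paying 75 and suppliers receiving 60 (the 15 wedge).
Burden on buyers: 5; on suppliers: 10. (They sum to 15.)

Buyers bear 5 per permit; suppliers bear 10 per permit.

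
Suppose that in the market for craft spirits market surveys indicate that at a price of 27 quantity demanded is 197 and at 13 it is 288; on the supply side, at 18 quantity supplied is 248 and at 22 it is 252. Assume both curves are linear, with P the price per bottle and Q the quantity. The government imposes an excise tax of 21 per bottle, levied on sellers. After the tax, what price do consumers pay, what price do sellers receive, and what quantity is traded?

Demand slope: (288 − 197)/(13 − 27) = -6.5, so Qd = 372.5 − 6.5P.
Supply slope: (252 − 248)/(22 − 18) = 1, so Qs = P + 230.
Before the tax: set 372.5 − 6.5P = P + 230 → P* = 19, Q* = 249.
With the tax collected from sellers, supply shifts: Qs = (P − 21) + 230.
Solving gives Q = 230.8 with consumers paying 21.8 and sellers receiving 0.8 (the 21 wedge).
The less price-elastic side of the market bears the larger share of a per-unit tax.

Consumers pay 21.8; sellers receive 0.8; quantity = 230.8.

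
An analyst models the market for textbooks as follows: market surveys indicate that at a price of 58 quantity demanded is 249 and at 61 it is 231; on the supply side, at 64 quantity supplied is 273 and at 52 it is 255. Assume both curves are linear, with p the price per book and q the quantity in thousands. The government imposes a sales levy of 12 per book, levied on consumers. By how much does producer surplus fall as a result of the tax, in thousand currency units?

Demand slope: (231 − 249)/(61 − 58) = -6, so qd = 597 − 6p.
Supply slope: (255 − 273)/(52 − 64) = 1.5, so qs = 1.5p + 177.
Without the tax, 597 − 6p = 1.5p + 177 gives 7.5p = 420, so p* = 56 and q* = 261.
With the tax collected from consumers, demand (in seller-price terms) shifts: qd = 597 − 6(p + 12).
Solving gives q = 246.6 with consumers paying 58.4 and sellers receiving 46.4 (the 12 wedge).
ΔPS is the trapezoid between Q = 246.6 and Q = 261 of height 9.6: ½ · (261 + 246.6) · 9.6 = 2436.48.

Producer surplus falls by 2436.48 thousand.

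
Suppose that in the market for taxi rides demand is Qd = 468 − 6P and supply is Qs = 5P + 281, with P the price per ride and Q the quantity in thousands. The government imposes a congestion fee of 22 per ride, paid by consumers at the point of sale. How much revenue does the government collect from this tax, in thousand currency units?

Without the tax, 468 − 6P = 5P + 281 gives 11P = 187, so P* = 17 and Q* = 366.
With the tax collected from consumers, demand (in seller-price terms) shifts: Qd = 468 − 6(P + 22).
Solving gives Q = 306 with consumers paying 27 and sellers receiving 5 (the 22 wedge).
Revenue = t · Q = 22 · 306 = 6732.

Tax revenue = 6732 thousand.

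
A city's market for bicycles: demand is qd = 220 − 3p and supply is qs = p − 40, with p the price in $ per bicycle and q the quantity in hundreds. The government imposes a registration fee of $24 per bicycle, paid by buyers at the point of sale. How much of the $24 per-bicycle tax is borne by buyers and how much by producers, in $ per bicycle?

Buyers bear $6 per bicycle; producers bear $18 per bicycle.

Without the tax, 220 − 3p = p − 40 gives 4p = 260, so p* = $65 and q* = 25.
With the tax collected from buyers, demand (in seller-price terms) shifts: qd = 220 − 3(p + 24).
New equilibrium: buyers pay $71, producers receive $47, q = 7. (Wedge: pb − ps = 24.)
Burden on buyers: $6; on producers: $18. (They sum to $24.)
The less price-elastic side of the market bears the larger share of a per-unit tax.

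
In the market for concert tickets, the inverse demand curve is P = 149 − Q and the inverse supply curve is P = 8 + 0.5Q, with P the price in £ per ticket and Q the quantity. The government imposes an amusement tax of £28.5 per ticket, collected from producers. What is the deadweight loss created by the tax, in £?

Rewrite in direct form: Qd = 149 − P and Qs = 2P − 16.
Without the tax, 149 − P = 2P − 16 gives 3P = 165, so P* = £55 and Q* = 94.
With the tax collected from producers, supply shifts: Qs = 2(P − 28.5) − 16.
New equilibrium: buyers pay £74, producers receive £45.5, Q = 75. (Wedge: Pb − Ps = 28.5.)
Quantity falls by |ΔQ| = |94 − 75| = 19.
DWL = ½ · t · |ΔQ| = ½ · 28.5 · 19 = £270.75.

Deadweight loss = £270.75.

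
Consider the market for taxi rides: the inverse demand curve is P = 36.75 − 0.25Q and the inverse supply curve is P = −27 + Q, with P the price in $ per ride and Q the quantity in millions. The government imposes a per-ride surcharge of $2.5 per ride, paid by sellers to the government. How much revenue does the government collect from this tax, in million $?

Tax revenue = $122.5 million.

Inverting to Q(P) form: Qd = 147 − 4P; Qs = P + 27.
Before the tax: set 147 − 4P = P + 27 → P* = $24, Q* = 51.
With the tax collected from sellers, supply shifts: Qs = (P − 2.5) + 27.
Solving gives Q = 49 with consumers paying $24.5 and sellers receiving $22 (the $2.5 wedge).
Revenue = t · Q = 2.5 · 49 = $122.5.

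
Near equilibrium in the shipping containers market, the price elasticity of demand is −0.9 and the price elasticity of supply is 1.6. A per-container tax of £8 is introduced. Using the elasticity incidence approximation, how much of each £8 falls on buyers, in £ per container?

Buyers bear ≈ £5.12 per container.

Incidence ratio: buyers' share ≈ εs / (εs + |εd|) = 1.6 / (1.6 + 0.9) = 0.64.
So buyers bear ≈ 0.64 × £8 = £5.12; producers bear £2.88.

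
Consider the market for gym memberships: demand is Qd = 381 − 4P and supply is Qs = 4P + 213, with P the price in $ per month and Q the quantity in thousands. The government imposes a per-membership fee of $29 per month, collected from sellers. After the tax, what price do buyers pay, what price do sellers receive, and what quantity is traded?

Before the tax: set 381 − 4P = 4P + 213 → P* = $21, Q* = 297.
With the tax collected from sellers, supply shifts: Qs = 4(P − 29) + 213.
Solving gives Q = 239 with buyers paying $35.5 and sellers receiving $6.5 (the $29 wedge).
The less price-elastic side of the market bears the larger share of a per-unit tax.

Buyers pay $35.5; sellers receive $6.5; quantity = 239.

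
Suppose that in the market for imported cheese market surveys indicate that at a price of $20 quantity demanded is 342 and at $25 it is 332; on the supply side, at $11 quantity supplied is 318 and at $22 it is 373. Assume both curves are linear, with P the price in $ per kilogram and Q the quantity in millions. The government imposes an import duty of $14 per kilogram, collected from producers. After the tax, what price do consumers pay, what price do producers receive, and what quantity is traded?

Demand slope: (332 − 342)/(25 − 20) = -2, so Qd = 382 − 2P.
Supply slope: (373 − 318)/(22 − 11) = 5, so Qs = 5P + 263.
Without the tax, 382 − 2P = 5P + 263 gives 7P = 119, so P* = $17 and Q* = 348.
With the tax collected from producers, supply shifts: Qs = 5(P − 14) + 263.
Solving gives Q = 328 with consumers paying $27 and producers receiving $13 (the $14 wedge).
The less price-elastic side of the market bears the larger share of a per-unit tax.

Consumers pay $27; producers receive $13; quantity = 328.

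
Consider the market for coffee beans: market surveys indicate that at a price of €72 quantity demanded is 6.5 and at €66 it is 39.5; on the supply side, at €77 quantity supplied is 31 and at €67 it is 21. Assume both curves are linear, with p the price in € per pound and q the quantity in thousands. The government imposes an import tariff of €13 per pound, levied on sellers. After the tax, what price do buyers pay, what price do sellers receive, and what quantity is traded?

Buyers pay €71; sellers receive €58; quantity = 12.

Demand slope: (39.5 − 6.5)/(66 − 72) = -5.5, so qd = 402.5 − 5.5p.
Supply slope: (21 − 31)/(67 − 77) = 1, so qs = p − 46.
Without the tax, 402.5 − 5.5p = p − 46 gives 6.5p = 448.5, so p* = €69 and q* = 23.
With the tax collected from sellers, supply shifts: qs = (p − 13) − 46.
New equilibrium: buyers pay €71, sellers receive €58, q = 12. (Wedge: pb − ps = 13.)
The less price-elastic side of the market bears the larger share of a per-unit tax.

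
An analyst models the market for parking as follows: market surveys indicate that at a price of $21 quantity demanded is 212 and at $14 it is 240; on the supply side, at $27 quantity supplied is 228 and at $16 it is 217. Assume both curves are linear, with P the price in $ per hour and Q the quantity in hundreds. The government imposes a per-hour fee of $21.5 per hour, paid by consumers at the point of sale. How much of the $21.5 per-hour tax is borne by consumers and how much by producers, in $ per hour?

Consumers bear $4.3 per hour; producers bear $17.2 per hour.

Demand slope: (240 − 212)/(14 − 21) = -4, so Qd = 296 − 4P.
Supply slope: (217 − 228)/(16 − 27) = 1, so Qs = P + 201.
Before the tax: set 296 − 4P = P + 201 → P* = $19, Q* = 220.
With the tax collected from consumers, demand (in seller-price terms) shifts: Qd = 296 − 4(P + 21.5).
New equilibrium: consumers pay $23.3, producers receive $1.8, Q = 202.8. (Wedge: Pb − Ps = 21.5.)
Burden on consumers: $4.3; on producers: $17.2. (They sum to $21.5.)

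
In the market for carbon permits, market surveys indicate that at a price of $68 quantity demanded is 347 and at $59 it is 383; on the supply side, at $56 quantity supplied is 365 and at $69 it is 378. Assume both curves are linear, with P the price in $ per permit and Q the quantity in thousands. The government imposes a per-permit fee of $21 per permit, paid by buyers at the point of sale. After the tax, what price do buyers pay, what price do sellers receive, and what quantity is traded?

Buyers pay $66.2; sellers receive $45.2; quantity = 354.2.

Demand slope: (383 − 347)/(59 − 68) = -4, so Qd = 619 − 4P.
Supply slope: (378 − 365)/(69 − 56) = 1, so Qs = P + 309.
Without the tax, 619 − 4P = P + 309 gives 5P = 310, so P* = $62 and Q* = 371.
With the tax collected from buyers, demand (in seller-price terms) shifts: Qd = 619 − 4(P + 21).
New equilibrium: buyers pay $66.2, sellers receive $45.2, Q = 354.2. (Wedge: Pb − Ps = 21.)
The less price-elastic side of the market bears the larger share of a per-unit tax.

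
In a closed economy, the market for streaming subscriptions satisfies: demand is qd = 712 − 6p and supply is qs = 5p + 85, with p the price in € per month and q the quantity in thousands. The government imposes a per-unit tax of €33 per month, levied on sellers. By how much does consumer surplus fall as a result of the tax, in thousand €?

Consumer surplus falls by €4875 thousand.

Without the tax, 712 − 6p = 5p + 85 gives 11p = 627, so p* = €57 and q* = 370.
With the tax collected from sellers, supply shifts: qs = 5(p − 33) + 85.
New equilibrium: buyers pay €72, sellers receive €39, q = 280. (Wedge: pb − ps = 33.)
ΔCS is the trapezoid between Q = 280 and Q = 370 of height €15: ½ · (370 + 280) · 15 = €4875.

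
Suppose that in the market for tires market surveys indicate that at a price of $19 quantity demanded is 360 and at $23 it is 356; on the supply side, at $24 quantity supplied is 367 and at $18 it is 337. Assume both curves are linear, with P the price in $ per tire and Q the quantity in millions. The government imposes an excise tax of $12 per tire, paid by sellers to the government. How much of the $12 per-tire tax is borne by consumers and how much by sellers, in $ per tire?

Consumers bear $10 per tire; sellers bear $2 per tire.

Demand slope: (356 − 360)/(23 − 19) = -1, so Qd = 379 − P.
Supply slope: (337 − 367)/(18 − 24) = 5, so Qs = 5P + 247.
Before the tax: set 379 − P = 5P + 247 → P* = $22, Q* = 357.
With the tax collected from sellers, supply shifts: Qs = 5(P − 12) + 247.
New equilibrium: consumers pay $32, sellers receive $20, Q = 347. (Wedge: Pb − Ps = 12.)
Burden on consumers: $10; on sellers: $2. (They sum to $12.)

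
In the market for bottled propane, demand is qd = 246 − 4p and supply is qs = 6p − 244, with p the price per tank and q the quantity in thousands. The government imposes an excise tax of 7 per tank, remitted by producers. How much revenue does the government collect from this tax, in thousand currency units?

Tax revenue = 232.4 thousand.

Before the tax: set 246 − 4p = 6p − 244 → p* = 49, q* = 50.
With the tax collected from producers, supply shifts: qs = 6(p − 7) − 244.
Solving gives q = 33.2 with buyers paying 53.2 and producers receiving 46.2 (the 7 wedge).
Revenue = t · Q = 7 · 33.2 = 232.4.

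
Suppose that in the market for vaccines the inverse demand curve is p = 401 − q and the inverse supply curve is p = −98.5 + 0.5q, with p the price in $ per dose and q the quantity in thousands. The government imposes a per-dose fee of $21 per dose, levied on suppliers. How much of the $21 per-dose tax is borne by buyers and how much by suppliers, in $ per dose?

Rewrite in direct form: qd = 401 − p and qs = 2p + 197.
Before the tax: set 401 − p = 2p + 197 → p* = $68, q* = 333.
With the tax collected from suppliers, supply shifts: qs = 2(p − 21) + 197.
Solving gives q = 319 with buyers paying $82 and suppliers receiving $61 (the $21 wedge).
Burden on buyers: $14; on suppliers: $7. (They sum to $21.)
The less price-elastic side of the market bears the larger share of a per-unit tax.

Buyers bear $14 per dose; suppliers bear $7 per dose.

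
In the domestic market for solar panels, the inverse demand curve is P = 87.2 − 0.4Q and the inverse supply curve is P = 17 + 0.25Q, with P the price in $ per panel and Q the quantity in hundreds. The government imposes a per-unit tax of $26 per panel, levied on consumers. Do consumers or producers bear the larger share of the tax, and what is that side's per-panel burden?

Rewrite in direct form: Qd = 218 − 2.5P and Qs = 4P − 68.
Before the tax: set 218 − 2.5P = 4P − 68 → P* = $44, Q* = 108.
With the tax collected from consumers, demand (in seller-price terms) shifts: Qd = 218 − 2.5(P + 26).
Solving gives Q = 68 with consumers paying $60 and producers receiving $34 (the $26 wedge).
Per-panel burden: consumers $16, producers $10.
Consumers take the larger share because demand is less price-elastic here (demand slope 2.5 vs supply slope 4).

Consumers bear the larger share: $16 per panel.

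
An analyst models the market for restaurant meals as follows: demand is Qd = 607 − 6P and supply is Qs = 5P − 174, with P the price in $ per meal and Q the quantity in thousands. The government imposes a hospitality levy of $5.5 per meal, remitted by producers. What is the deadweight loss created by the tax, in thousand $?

Deadweight loss = $41.25 thousand.

Without the tax, 607 − 6P = 5P − 174 gives 11P = 781, so P* = $71 and Q* = 181.
With the tax collected from producers, supply shifts: Qs = 5(P − 5.5) − 174.
Solving gives Q = 166 with consumers paying $73.5 and producers receiving $68 (the $5.5 wedge).
Quantity falls by |ΔQ| = |181 − 166| = 15.
DWL = ½ · t · |ΔQ| = ½ · 5.5 · 15 = $41.25.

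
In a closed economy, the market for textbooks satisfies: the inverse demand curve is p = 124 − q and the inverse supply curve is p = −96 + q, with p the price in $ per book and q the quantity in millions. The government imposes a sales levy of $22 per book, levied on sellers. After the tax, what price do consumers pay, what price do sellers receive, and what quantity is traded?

Consumers pay $25; sellers receive $3; quantity = 99.

Inverting to q(p) form: qd = 124 − p; qs = p + 96.
Without the tax, 124 − p = p + 96 gives 2p = 28, so p* = $14 and q* = 110.
With the tax collected from sellers, supply shifts: qs = (p − 22) + 96.
New equilibrium: consumers pay $25, sellers receive $3, q = 99. (Wedge: pb − ps = 22.)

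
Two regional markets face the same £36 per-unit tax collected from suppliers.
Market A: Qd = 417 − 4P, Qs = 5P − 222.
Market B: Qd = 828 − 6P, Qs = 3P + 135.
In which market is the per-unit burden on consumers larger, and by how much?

Market A: pre-tax P* = £71, Q* = 133; post-tax Q = 53; per-unit burden on consumers = £20.
Market B: pre-tax P* = £77, Q* = 366; post-tax Q = 294; per-unit burden on consumers = £12.
Difference: £20 vs £12 → market A is larger by £8.

Market A, by £8.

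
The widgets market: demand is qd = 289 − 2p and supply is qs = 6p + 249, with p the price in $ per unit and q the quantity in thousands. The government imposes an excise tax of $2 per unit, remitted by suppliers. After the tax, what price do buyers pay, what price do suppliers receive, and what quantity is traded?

Buyers pay $6.5; suppliers receive $4.5; quantity = 276.

Before the tax: set 289 − 2p = 6p + 249 → p* = $5, q* = 279.
With the tax collected from suppliers, supply shifts: qs = 6(p − 2) + 249.
Solving gives q = 276 with buyers paying $6.5 and suppliers receiving $4.5 (the $2 wedge).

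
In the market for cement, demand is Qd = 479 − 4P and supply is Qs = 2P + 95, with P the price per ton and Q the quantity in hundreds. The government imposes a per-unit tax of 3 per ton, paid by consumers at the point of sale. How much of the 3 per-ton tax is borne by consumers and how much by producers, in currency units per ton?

Consumers bear 1 per ton; producers bear 2 per ton.

Before the tax: set 479 − 4P = 2P + 95 → P* = 64, Q* = 223.
With the tax collected from consumers, demand (in seller-price terms) shifts: Qd = 479 − 4(P + 3).
Solving gives Q = 219 with consumers paying 65 and producers receiving 62 (the 3 wedge).
Burden on consumers: 1; on producers: 2. (They sum to 3.)
The less price-elastic side of the market bears the larger share of a per-unit tax.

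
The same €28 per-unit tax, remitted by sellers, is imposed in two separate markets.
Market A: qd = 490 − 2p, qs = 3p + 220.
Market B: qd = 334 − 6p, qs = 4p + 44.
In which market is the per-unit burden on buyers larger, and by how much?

Market A, by €5.6.

Market A: pre-tax p* = €54, q* = 382; post-tax q = 348.4; per-unit burden on buyers = €16.8.
Market B: pre-tax p* = €29, q* = 160; post-tax q = 92.8; per-unit burden on buyers = €11.2.
Difference: €16.8 vs €11.2 → market A is larger by €5.6.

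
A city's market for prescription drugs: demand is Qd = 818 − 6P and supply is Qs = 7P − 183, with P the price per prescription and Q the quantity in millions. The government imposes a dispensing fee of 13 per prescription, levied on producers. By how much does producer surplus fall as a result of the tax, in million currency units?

Producer surplus falls by 2010 million.

Before the tax: set 818 − 6P = 7P − 183 → P* = 77, Q* = 356.
With the tax collected from producers, supply shifts: Qs = 7(P − 13) − 183.
Solving gives Q = 314 with consumers paying 84 and producers receiving 71 (the 13 wedge).
ΔPS is the trapezoid between Q = 314 and Q = 356 of height 6: ½ · (356 + 314) · 6 = 2010.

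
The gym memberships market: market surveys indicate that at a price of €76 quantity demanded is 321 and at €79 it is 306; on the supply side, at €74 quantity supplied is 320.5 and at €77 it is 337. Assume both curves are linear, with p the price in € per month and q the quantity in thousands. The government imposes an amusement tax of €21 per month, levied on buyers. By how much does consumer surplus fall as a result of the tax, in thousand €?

Demand slope: (306 − 321)/(79 − 76) = -5, so qd = 701 − 5p.
Supply slope: (337 − 320.5)/(77 − 74) = 5.5, so qs = 5.5p − 86.5.
Before the tax: set 701 − 5p = 5.5p − 86.5 → p* = €75, q* = 326.
With the tax collected from buyers, demand (in seller-price terms) shifts: qd = 701 − 5(p + 21).
Solving gives q = 271 with buyers paying €86 and producers receiving €65 (the €21 wedge).
ΔCS is the trapezoid between Q = 271 and Q = 326 of height €11: ½ · (326 + 271) · 11 = €3283.5.

Consumer surplus falls by €3283.5 thousand.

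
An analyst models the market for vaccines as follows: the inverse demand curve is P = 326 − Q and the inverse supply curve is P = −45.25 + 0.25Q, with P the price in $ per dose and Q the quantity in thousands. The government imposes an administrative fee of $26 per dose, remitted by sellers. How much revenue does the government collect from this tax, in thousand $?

Tax revenue = $7181.2 thousand.

Rewrite in direct form: Qd = 326 − P and Qs = 4P + 181.
Before the tax: set 326 − P = 4P + 181 → P* = $29, Q* = 297.
With the tax collected from sellers, supply shifts: Qs = 4(P − 26) + 181.
Solving gives Q = 276.2 with consumers paying $49.8 and sellers receiving $23.8 (the $26 wedge).
Revenue = t · Q = 26 · 276.2 = $7181.2.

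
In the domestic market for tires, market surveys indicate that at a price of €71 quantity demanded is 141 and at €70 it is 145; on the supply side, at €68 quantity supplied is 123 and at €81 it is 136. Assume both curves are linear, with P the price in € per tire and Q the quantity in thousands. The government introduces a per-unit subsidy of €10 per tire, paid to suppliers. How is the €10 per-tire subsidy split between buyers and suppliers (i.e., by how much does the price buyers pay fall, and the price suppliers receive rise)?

Demand slope: (145 − 141)/(70 − 71) = -4, so Qd = 425 − 4P.
Supply slope: (136 − 123)/(81 − 68) = 1, so Qs = P + 55.
Without the subsidy, 425 − 4P = P + 55 gives 5P = 370, so P* = €74 and Q* = 129.
With a per-unit subsidy paid to suppliers, each receives P + 10 per unit sold, so supply becomes Qs = (P + 10) + 55.
Solving gives Q = 137 with buyers paying €72 and suppliers receiving €82 (the €10 wedge).
Gain to buyers: €2; to suppliers: €8. (They sum to €10.)

Buyers gain €2 per tire; suppliers gain €8 per tire.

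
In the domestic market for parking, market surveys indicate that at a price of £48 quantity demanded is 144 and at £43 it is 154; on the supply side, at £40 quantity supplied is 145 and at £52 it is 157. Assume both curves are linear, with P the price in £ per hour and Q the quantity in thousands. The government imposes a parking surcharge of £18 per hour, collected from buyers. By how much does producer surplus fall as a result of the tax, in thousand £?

Demand slope: (154 − 144)/(43 − 48) = -2, so Qd = 240 − 2P.
Supply slope: (157 − 145)/(52 − 40) = 1, so Qs = P + 105.
Without the tax, 240 − 2P = P + 105 gives 3P = 135, so P* = £45 and Q* = 150.
With the tax collected from buyers, demand (in seller-price terms) shifts: Qd = 240 − 2(P + 18).
Solving gives Q = 138 with buyers paying £51 and sellers receiving £33 (the £18 wedge).
ΔPS is the trapezoid between Q = 138 and Q = 150 of height £12: ½ · (150 + 138) · 12 = £1728.

Producer surplus falls by £1728 thousand.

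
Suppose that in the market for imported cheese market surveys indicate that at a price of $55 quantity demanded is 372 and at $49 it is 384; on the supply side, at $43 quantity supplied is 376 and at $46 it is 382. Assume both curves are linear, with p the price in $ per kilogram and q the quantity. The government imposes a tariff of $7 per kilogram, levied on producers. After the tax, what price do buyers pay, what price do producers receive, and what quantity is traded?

Demand slope: (384 − 372)/(49 − 55) = -2, so qd = 482 − 2p.
Supply slope: (382 − 376)/(46 − 43) = 2, so qs = 2p + 290.
Before the tax: set 482 − 2p = 2p + 290 → p* = $48, q* = 386.
With the tax collected from producers, supply shifts: qs = 2(p − 7) + 290.
New equilibrium: buyers pay $51.5, producers receive $44.5, q = 379. (Wedge: pb − ps = 7.)

Buyers pay $51.5; producers receive $44.5; quantity = 379.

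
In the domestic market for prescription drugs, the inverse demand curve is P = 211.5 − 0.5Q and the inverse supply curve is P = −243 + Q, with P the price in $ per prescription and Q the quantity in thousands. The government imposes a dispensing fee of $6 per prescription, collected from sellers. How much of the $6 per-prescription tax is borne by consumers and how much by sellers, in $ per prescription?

Consumers bear $2 per prescription; sellers bear $4 per prescription.

Rewrite in direct form: Qd = 423 − 2P and Qs = P + 243.
Without the tax, 423 − 2P = P + 243 gives 3P = 180, so P* = $60 and Q* = 303.
With the tax collected from sellers, supply shifts: Qs = (P − 6) + 243.
New equilibrium: consumers pay $62, sellers receive $56, Q = 299. (Wedge: Pb − Ps = 6.)
Burden on consumers: $2; on sellers: $4. (They sum to $6.)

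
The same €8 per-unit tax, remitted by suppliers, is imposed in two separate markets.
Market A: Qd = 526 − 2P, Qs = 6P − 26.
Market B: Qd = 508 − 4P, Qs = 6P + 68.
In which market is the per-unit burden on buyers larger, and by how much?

Market A: pre-tax P* = €69, Q* = 388; post-tax Q = 376; per-unit burden on buyers = €6.
Market B: pre-tax P* = €44, Q* = 332; post-tax Q = 312.8; per-unit burden on buyers = €4.8.
Difference: €6 vs €4.8 → market A is larger by €1.2.

Market A, by €1.2.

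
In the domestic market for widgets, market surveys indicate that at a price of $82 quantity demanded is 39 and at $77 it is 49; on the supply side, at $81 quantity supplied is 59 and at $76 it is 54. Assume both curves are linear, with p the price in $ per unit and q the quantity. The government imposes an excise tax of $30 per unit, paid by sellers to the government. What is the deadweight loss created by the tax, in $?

Demand slope: (49 − 39)/(77 − 82) = -2, so qd = 203 − 2p.
Supply slope: (54 − 59)/(76 − 81) = 1, so qs = p − 22.
Before the tax: set 203 − 2p = p − 22 → p* = $75, q* = 53.
With the tax collected from sellers, supply shifts: qs = (p − 30) − 22.
Solving gives q = 33 with buyers paying $85 and sellers receiving $55 (the $30 wedge).
Quantity falls by |ΔQ| = |53 − 33| = 20.
DWL = ½ · t · |ΔQ| = ½ · 30 · 20 = $300.

Deadweight loss = $300.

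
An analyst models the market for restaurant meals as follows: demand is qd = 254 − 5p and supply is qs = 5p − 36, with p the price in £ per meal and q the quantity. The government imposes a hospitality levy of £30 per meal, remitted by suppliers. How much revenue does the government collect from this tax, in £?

Tax revenue = £1020.

Without the tax, 254 − 5p = 5p − 36 gives 10p = 290, so p* = £29 and q* = 109.
With the tax collected from suppliers, supply shifts: qs = 5(p − 30) − 36.
Solving gives q = 34 with consumers paying £44 and suppliers receiving £14 (the £30 wedge).
Revenue = t · Q = 30 · 34 = £1020.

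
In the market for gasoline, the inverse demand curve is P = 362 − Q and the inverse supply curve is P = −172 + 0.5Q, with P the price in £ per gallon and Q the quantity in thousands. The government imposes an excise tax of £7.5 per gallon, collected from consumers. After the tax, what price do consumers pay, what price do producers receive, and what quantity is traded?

Inverting to Q(P) form: Qd = 362 − P; Qs = 2P + 344.
Before the tax: set 362 − P = 2P + 344 → P* = £6, Q* = 356.
With the tax collected from consumers, demand (in seller-price terms) shifts: Qd = 362 − (P + 7.5).
Solving gives Q = 351 with consumers paying £11 and producers receiving £3.5 (the £7.5 wedge).
The less price-elastic side of the market bears the larger share of a per-unit tax.

Consumers pay £11; producers receive £3.5; quantity = 351.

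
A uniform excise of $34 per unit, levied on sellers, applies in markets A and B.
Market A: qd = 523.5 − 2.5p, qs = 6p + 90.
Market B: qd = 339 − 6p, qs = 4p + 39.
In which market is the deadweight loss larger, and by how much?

Market A: pre-tax p* = $51, q* = 396; post-tax q = 336; deadweight loss = $1020.
Market B: pre-tax p* = $30, q* = 159; post-tax q = 77.4; deadweight loss = $1387.2.
Difference: $1020 vs $1387.2 → market B is larger by $367.2.

Market B, by $367.2.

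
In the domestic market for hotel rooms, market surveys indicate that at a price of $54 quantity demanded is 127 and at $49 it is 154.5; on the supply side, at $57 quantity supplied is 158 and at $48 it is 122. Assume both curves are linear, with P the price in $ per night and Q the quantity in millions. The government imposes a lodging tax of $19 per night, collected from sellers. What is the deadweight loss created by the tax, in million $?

Demand slope: (154.5 − 127)/(49 − 54) = -5.5, so Qd = 424 − 5.5P.
Supply slope: (122 − 158)/(48 − 57) = 4, so Qs = 4P − 70.
Before the tax: set 424 − 5.5P = 4P − 70 → P* = $52, Q* = 138.
With the tax collected from sellers, supply shifts: Qs = 4(P − 19) − 70.
Solving gives Q = 94 with consumers paying $60 and sellers receiving $41 (the $19 wedge).
Quantity falls by |ΔQ| = |138 − 94| = 44.
DWL = ½ · t · |ΔQ| = ½ · 19 · 44 = $418.

Deadweight loss = $418 million.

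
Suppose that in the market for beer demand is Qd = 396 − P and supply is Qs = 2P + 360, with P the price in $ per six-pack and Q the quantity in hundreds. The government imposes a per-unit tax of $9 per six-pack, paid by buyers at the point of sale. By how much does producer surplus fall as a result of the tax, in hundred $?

Producer surplus falls by $1143 hundred.

Before the tax: set 396 − P = 2P + 360 → P* = $12, Q* = 384.
With the tax collected from buyers, demand (in seller-price terms) shifts: Qd = 396 − (P + 9).
Solving gives Q = 378 with buyers paying $18 and producers receiving $9 (the $9 wedge).
ΔPS is the trapezoid between Q = 378 and Q = 384 of height $3: ½ · (384 + 378) · 3 = $1143.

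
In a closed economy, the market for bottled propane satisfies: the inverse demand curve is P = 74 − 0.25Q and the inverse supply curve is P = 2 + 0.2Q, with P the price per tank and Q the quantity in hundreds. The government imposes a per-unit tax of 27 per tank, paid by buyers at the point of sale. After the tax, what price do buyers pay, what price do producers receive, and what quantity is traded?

Rewrite in direct form: Qd = 296 − 4P and Qs = 5P − 10.
Before the tax: set 296 − 4P = 5P − 10 → P* = 34, Q* = 160.
With the tax collected from buyers, demand (in seller-price terms) shifts: Qd = 296 − 4(P + 27).
Solving gives Q = 100 with buyers paying 49 and producers receiving 22 (the 27 wedge).
The less price-elastic side of the market bears the larger share of a per-unit tax.

Buyers pay 49; producers receive 22; quantity = 100.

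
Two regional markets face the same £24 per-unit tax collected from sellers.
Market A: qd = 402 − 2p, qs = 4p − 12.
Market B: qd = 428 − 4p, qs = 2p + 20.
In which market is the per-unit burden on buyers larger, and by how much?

Market A: pre-tax p* = £69, q* = 264; post-tax q = 232; per-unit burden on buyers = £16.
Market B: pre-tax p* = £68, q* = 156; post-tax q = 124; per-unit burden on buyers = £8.
Difference: £16 vs £8 → market A is larger by £8.

Market A, by £8.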